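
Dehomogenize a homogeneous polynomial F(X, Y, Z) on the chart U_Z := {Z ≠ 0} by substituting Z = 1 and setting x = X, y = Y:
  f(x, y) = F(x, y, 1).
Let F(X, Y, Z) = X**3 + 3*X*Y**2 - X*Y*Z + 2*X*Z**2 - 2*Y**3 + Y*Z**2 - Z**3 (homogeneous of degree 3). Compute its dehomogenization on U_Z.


f(x, y) = x**3 + 3*x*y**2 - x*y + 2*x - 2*y**3 + y - 1

On U_Z we set Z = 1. Each monomial c·X^i·Y^j·Z^k in F becomes c·x^i·y^j·1^k = c·x^i·y^j.
Substituting Z = 1: F(X, Y, 1) = x**3 + 3*x*y**2 - x*y + 2*x - 2*y**3 + y - 1.
Note: deg(f) ≤ deg(F) = 3; strict inequality happens when F is divisible by Z (lost terms).


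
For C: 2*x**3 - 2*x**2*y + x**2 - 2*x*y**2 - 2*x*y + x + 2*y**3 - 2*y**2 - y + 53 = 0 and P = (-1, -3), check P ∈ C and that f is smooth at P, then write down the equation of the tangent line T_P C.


Tangent line at P: -19*x + 53*y + 140 = 0.

Step 1: f(-1, -3) = 0, so P lies on C.
Step 2: partial derivatives
  f_x(x, y) = 6*x**2 - 4*x*y + 2*x - 2*y**2 - 2*y + 1, f_y(x, y) = -2*x**2 - 4*x*y - 2*x + 6*y**2 - 4*y - 1.
  f_x(P) = -19, f_y(P) = 53 (gradient nonzero, so P is smooth).
Step 3: tangent line at P: -19·(x − -1) + 53·(y − -3) = 0.
Expanding: -19*x + 53*y + 140 = 0.


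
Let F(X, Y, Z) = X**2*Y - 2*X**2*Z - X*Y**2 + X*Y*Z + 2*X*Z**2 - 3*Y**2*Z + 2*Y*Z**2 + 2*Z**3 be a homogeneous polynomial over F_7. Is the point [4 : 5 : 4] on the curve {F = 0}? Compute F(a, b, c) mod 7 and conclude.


F(4,5,4) ≡ 6 (mod 7); P is NOT on the curve.

Evaluate F(4, 5, 4) term-by-term (mod 7).
  X**2*Y ↦ 1·16·5·1 = 80
  -2*X**2*Z ↦ -2·16·1·4 = -128
  -X*Y**2 ↦ -1·4·25·1 = -100
  X*Y*Z ↦ 1·4·5·4 = 80
  2*X*Z**2 ↦ 2·4·1·16 = 128
  -3*Y**2*Z ↦ -3·1·25·4 = -300
  2*Y*Z**2 ↦ 2·1·5·16 = 160
  2*Z**3 ↦ 2·1·1·64 = 128
Sum: F(4, 5, 4) = (80) + (-128) + (-100) + (80) + (128) + (-300) + (160) + (128) = 48.
Reducing mod 7: 48 ≡ 6 (mod 7).
Since F(a, b, c) ≡ 6 ≠ 0 (mod 7), P does NOT lie on the curve.


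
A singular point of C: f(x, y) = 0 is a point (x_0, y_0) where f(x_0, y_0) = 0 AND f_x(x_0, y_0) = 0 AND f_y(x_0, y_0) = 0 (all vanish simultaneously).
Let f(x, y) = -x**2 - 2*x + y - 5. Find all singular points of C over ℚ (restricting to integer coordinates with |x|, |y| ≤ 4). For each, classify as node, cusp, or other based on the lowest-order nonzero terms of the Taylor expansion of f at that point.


No singular points in the scanned grid; C is smooth there.

Compute partial derivatives:
  f_x = -2*x - 2.
  f_y = 1.
f_y = 1 is a nonzero constant, so f_y never vanishes: no point (x, y) can satisfy f = f_x = f_y = 0. In particular no (x, y) ∈ {−4, ..., 4}² is singular; the curve is smooth.


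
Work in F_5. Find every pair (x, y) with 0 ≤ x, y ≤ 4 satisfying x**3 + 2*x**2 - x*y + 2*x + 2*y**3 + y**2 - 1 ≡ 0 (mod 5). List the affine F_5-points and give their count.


Affine F_5-points: {(2, 1), (2, 2), (2, 4), (3, 0), (3, 1), (4, 2)}; count = 6.

For each of the 25 pairs (x, y) ∈ F_5², evaluate f(x, y) mod 5. Record the zeros.
  x = 0: [0↦4, 1↦2, 2↦4, 3↦2, 4↦3]  zeros at y ∈ ∅
  x = 1: [0↦4, 1↦1, 2↦2, 3↦4, 4↦4]  zeros at y ∈ ∅
  x = 2: [0↦4, 1↦0, 2↦0, 3↦1, 4↦0]  zeros at y ∈ {1, 2, 4}
  x = 3: [0↦0, 1↦0, 2↦4, 3↦4, 4↦2]  zeros at y ∈ {0, 1}
  x = 4: [0↦3, 1↦2, 2↦0, 3↦4, 4↦1]  zeros at y ∈ {2}
Collecting zeros: affine points = {(2, 1), (2, 2), (2, 4), (3, 0), (3, 1), (4, 2)}.
Total count |C(F_5)_aff| = 6.


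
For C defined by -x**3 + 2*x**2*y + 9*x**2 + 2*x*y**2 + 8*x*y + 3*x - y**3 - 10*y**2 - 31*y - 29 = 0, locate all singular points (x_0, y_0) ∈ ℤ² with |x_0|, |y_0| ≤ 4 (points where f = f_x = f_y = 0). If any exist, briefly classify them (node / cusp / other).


Singular points: {(1, -3)}; classification: cusp.

Compute partial derivatives:
  f_x = -3*x**2 + 4*x*y + 18*x + 2*y**2 + 8*y + 3.
  f_y = 2*x**2 + 4*x*y + 8*x - 3*y**2 - 20*y - 31.
Scan x_0 ∈ {−4, ..., 4}. For each x_0, f_y(x_0, y) is a polynomial in y; find its integer roots y ∈ {−4, ..., 4}, then test f_x and f at those candidates.
  x = -4: f_y(-4, y) = -3*y**2 - 36*y - 31; no integer root y with |y| ≤ 4.
  x = -3: f_y(-3, y) = -3*y**2 - 32*y - 37; no integer root y with |y| ≤ 4.
  x = -2: f_y(-2, y) = -3*y**2 - 28*y - 39; no integer root y with |y| ≤ 4.
  x = -1: f_y(-1, y) = -3*y**2 - 24*y - 37; no integer root y with |y| ≤ 4.
  x = 0: f_y(0, y) = -3*y**2 - 20*y - 31; no integer root y with |y| ≤ 4.
  x = 1: f_y(1, y) = -3*y**2 - 16*y - 21; vanishes at y ∈ {-3}. (1, -3): f_x = 0, f = 0 — SINGULAR.
  x = 2: f_y(2, y) = -3*y**2 - 12*y - 7; no integer root y with |y| ≤ 4.
  x = 3: f_y(3, y) = -3*y**2 - 8*y + 11; vanishes at y ∈ {1}. (3, 1): f_x = 52 ≠ 0.
  x = 4: f_y(4, y) = -3*y**2 - 4*y + 33; no integer root y with |y| ≤ 4.
Only singular point on the grid: (1, -3).
Classify: substitute x = 1 + u, y = -3 + v and expand: f = -u**3 + 2*u**2*v + 2*u*v**2 - v**3 + v**2.
No constant or linear terms (consistent with a singular point). Quadratic part: v**2. Cubic part: -u**3 + 2*u**2*v + 2*u*v**2 - v**3.
The quadratic part v**2 is a perfect square, so there is a single (double) tangent line v = 0, i.e. y = -3. Restricting the cubic part to that line (v = 0) leaves -u**3 ≠ 0, so f is not divisible by v and the branch is v² ≈ u**3 to lowest order — this is a cusp.
Classification: cusp.


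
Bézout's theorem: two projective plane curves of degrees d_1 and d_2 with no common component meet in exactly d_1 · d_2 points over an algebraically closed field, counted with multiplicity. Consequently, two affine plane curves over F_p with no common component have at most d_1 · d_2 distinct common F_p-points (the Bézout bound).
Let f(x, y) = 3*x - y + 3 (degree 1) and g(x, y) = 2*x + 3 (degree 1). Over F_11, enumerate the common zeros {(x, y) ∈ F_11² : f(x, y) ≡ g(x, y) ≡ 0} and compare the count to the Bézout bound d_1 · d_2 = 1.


Common zeros: {(4, 4)}; count = 1; Bézout bound = 1.

deg(f) = 1, deg(g) = 1, so Bézout bound = 1.
Scan x ∈ F_11. For each x, list the y ∈ F_11 with f(x, y) ≡ 0 and those with g(x, y) ≡ 0 (mod 11); the common zeros in that column are the intersection.
  x = 0: f ≡ 0 at y ∈ {3}; g ≡ 0 at y ∈ ∅; common: ∅.
  x = 1: f ≡ 0 at y ∈ {6}; g ≡ 0 at y ∈ ∅; common: ∅.
  x = 2: f ≡ 0 at y ∈ {9}; g ≡ 0 at y ∈ ∅; common: ∅.
  x = 3: f ≡ 0 at y ∈ {1}; g ≡ 0 at y ∈ ∅; common: ∅.
  x = 4: f ≡ 0 at y ∈ {4}; g ≡ 0 at y ∈ {0, 1, 2, 3, 4, 5, 6, 7, 8, 9, 10}; common: {4}.
  x = 5: f ≡ 0 at y ∈ {7}; g ≡ 0 at y ∈ ∅; common: ∅.
  x = 6: f ≡ 0 at y ∈ {10}; g ≡ 0 at y ∈ ∅; common: ∅.
  x = 7: f ≡ 0 at y ∈ {2}; g ≡ 0 at y ∈ ∅; common: ∅.
  x = 8: f ≡ 0 at y ∈ {5}; g ≡ 0 at y ∈ ∅; common: ∅.
  x = 9: f ≡ 0 at y ∈ {8}; g ≡ 0 at y ∈ ∅; common: ∅.
  x = 10: f ≡ 0 at y ∈ {0}; g ≡ 0 at y ∈ ∅; common: ∅.
Collecting: common zeros = {(4, 4)}, so the count is 1.
Comparison with the Bézout bound: 1 ≤ 1 = deg(f)·deg(g), as expected for curves with no common component (the bound is attained).


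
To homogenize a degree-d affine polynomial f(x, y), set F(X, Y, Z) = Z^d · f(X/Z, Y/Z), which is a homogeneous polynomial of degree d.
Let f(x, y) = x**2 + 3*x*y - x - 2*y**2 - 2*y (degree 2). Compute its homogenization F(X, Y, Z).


F(X, Y, Z) = X**2 + 3*X*Y - X*Z - 2*Y**2 - 2*Y*Z

deg(f) = 2.
Substitute x = X/Z, y = Y/Z into f, then multiply by Z^2.
  monomial 1·x^2·y^0 ↦ 1·X^2·Y^0·Z^0.
  monomial 3·x^1·y^1 ↦ 3·X^1·Y^1·Z^0.
  monomial -1·x^1·y^0 ↦ -1·X^1·Y^0·Z^1.
  monomial -2·x^0·y^2 ↦ -2·X^0·Y^2·Z^0.
  monomial -2·x^0·y^1 ↦ -2·X^0·Y^1·Z^1.
Collecting: F(X, Y, Z) = X**2 + 3*X*Y - X*Z - 2*Y**2 - 2*Y*Z.


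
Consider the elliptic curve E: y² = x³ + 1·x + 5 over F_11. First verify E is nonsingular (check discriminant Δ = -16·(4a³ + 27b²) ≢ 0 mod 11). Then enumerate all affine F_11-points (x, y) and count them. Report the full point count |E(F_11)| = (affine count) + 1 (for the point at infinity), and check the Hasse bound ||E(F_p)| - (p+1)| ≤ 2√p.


Affine points = {(0, 4), (0, 7), (2, 2), (2, 9), (5, 5), (5, 6), (7, 5), (7, 6), (10, 5), (10, 6)}; affine count = 10; |E(F_11)| = 11.

Discriminant check: Δ ∝ 4a³ + 27b² = 4·1³ + 27·5² = 4·1 + 27·25 ≡ 8 (mod 11). Nonzero ⇒ E is nonsingular.
For each x ∈ F_11, compute rhs = x³ + 1·x + 5 mod 11, then count y ∈ F_11 with y² ≡ rhs.
  x = 0: rhs = 5, matching y values: 4, 7 (2 points).
  x = 1: rhs = 7, matching y values: none (0 points).
  x = 2: rhs = 4, matching y values: 2, 9 (2 points).
  x = 3: rhs = 2, matching y values: none (0 points).
  x = 4: rhs = 7, matching y values: none (0 points).
  x = 5: rhs = 3, matching y values: 5, 6 (2 points).
  x = 6: rhs = 7, matching y values: none (0 points).
  x = 7: rhs = 3, matching y values: 5, 6 (2 points).
  x = 8: rhs = 8, matching y values: none (0 points).
  x = 9: rhs = 6, matching y values: none (0 points).
  x = 10: rhs = 3, matching y values: 5, 6 (2 points).
Total affine count: 10.
Full point count |E(F_11)| = 10 + 1 = 11.
Hasse bound: |11 − (11+1)| = |-1| = 1 ≤ 2√11 ≈ 6.6332 ✓.


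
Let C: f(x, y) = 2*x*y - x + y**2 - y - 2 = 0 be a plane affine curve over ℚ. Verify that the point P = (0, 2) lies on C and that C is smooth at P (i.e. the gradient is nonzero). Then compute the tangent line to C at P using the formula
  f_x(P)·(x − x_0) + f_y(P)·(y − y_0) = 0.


Tangent line at P: 3*x + 3*y - 6 = 0.

Step 1: f(0, 2) = 0, so P lies on C.
Step 2: partial derivatives
  f_x(x, y) = 2*y - 1, f_y(x, y) = 2*x + 2*y - 1.
  f_x(P) = 3, f_y(P) = 3 (gradient nonzero, so P is smooth).
Step 3: tangent line at P: 3·(x − 0) + 3·(y − 2) = 0.
Expanding: 3*x + 3*y - 6 = 0.


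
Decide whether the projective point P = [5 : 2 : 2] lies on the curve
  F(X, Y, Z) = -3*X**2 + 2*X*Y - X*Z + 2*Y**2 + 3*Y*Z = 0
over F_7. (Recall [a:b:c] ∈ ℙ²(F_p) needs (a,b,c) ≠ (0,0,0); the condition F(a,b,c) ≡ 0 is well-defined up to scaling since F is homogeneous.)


F(5,2,2) ≡ 4 (mod 7); P is NOT on the curve.

Evaluate F(5, 2, 2) term-by-term (mod 7).
  -3*X**2 ↦ -3·25·1·1 = -75
  2*X*Y ↦ 2·5·2·1 = 20
  -X*Z ↦ -1·5·1·2 = -10
  2*Y**2 ↦ 2·1·4·1 = 8
  3*Y*Z ↦ 3·1·2·2 = 12
Sum: F(5, 2, 2) = (-75) + (20) + (-10) + (8) + (12) = -45.
Reducing mod 7: -45 ≡ 4 (mod 7).
Since F(a, b, c) ≡ 4 ≠ 0 (mod 7), P does NOT lie on the curve.


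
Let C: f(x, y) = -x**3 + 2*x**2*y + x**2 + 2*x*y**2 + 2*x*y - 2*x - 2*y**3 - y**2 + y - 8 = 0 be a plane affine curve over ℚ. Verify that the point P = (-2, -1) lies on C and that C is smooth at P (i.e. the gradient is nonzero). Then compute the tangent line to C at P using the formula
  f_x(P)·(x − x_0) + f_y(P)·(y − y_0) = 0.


Tangent line at P: -10*x + 9*y - 11 = 0.

Step 1: f(-2, -1) = 0, so P lies on C.
Step 2: partial derivatives
  f_x(x, y) = -3*x**2 + 4*x*y + 2*x + 2*y**2 + 2*y - 2, f_y(x, y) = 2*x**2 + 4*x*y + 2*x - 6*y**2 - 2*y + 1.
  f_x(P) = -10, f_y(P) = 9 (gradient nonzero, so P is smooth).
Step 3: tangent line at P: -10·(x − -2) + 9·(y − -1) = 0.
Expanding: -10*x + 9*y - 11 = 0.


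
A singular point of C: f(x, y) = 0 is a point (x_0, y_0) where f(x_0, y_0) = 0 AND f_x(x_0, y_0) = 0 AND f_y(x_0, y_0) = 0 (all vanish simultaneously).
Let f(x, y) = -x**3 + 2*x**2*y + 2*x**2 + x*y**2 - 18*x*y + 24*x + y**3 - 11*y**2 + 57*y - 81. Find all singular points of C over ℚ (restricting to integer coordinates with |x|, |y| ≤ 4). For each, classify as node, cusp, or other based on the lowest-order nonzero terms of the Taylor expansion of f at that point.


Singular points: {(3, 3)}; classification: node.

Compute partial derivatives:
  f_x = -3*x**2 + 4*x*y + 4*x + y**2 - 18*y + 24.
  f_y = 2*x**2 + 2*x*y - 18*x + 3*y**2 - 22*y + 57.
Scan x_0 ∈ {−4, ..., 4}. For each x_0, f_y(x_0, y) is a polynomial in y; find its integer roots y ∈ {−4, ..., 4}, then test f_x and f at those candidates.
  x = -4: f_y(-4, y) = 3*y**2 - 30*y + 161; no integer root y with |y| ≤ 4.
  x = -3: f_y(-3, y) = 3*y**2 - 28*y + 129; no integer root y with |y| ≤ 4.
  x = -2: f_y(-2, y) = 3*y**2 - 26*y + 101; no integer root y with |y| ≤ 4.
  x = -1: f_y(-1, y) = 3*y**2 - 24*y + 77; no integer root y with |y| ≤ 4.
  x = 0: f_y(0, y) = 3*y**2 - 22*y + 57; no integer root y with |y| ≤ 4.
  x = 1: f_y(1, y) = 3*y**2 - 20*y + 41; no integer root y with |y| ≤ 4.
  x = 2: f_y(2, y) = 3*y**2 - 18*y + 29; no integer root y with |y| ≤ 4.
  x = 3: f_y(3, y) = 3*y**2 - 16*y + 21; vanishes at y ∈ {3}. (3, 3): f_x = 0, f = 0 — SINGULAR.
  x = 4: f_y(4, y) = 3*y**2 - 14*y + 17; no integer root y with |y| ≤ 4.
Only singular point on the grid: (3, 3).
Classify: substitute x = 3 + u, y = 3 + v and expand: f = -u**3 + 2*u**2*v - u**2 + u*v**2 + v**3 + v**2.
No constant or linear terms (consistent with a singular point). Quadratic part: -u**2 + v**2. Cubic part: -u**3 + 2*u**2*v + u*v**2 + v**3.
The quadratic part v**2 - u**2 = (v − u)(v + u) splits into two distinct linear factors, so there are two distinct tangent lines y − 3 = ±(x − 3) — this is a node (ordinary double point).
Classification: node.


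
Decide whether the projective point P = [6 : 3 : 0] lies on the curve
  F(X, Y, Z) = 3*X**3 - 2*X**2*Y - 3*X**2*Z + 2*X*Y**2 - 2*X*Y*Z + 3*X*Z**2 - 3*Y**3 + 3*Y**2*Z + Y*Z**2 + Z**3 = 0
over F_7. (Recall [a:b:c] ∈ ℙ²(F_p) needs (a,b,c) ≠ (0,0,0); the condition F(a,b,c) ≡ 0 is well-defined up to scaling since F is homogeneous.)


F(6,3,0) ≡ 4 (mod 7); P is NOT on the curve.

Evaluate F(6, 3, 0) term-by-term (mod 7).
  3*X**3 ↦ 3·216·1·1 = 648
  -2*X**2*Y ↦ -2·36·3·1 = -216
  -3*X**2*Z ↦ -3·36·1·0 = 0
  2*X*Y**2 ↦ 2·6·9·1 = 108
  -2*X*Y*Z ↦ -2·6·3·0 = 0
  3*X*Z**2 ↦ 3·6·1·0 = 0
  -3*Y**3 ↦ -3·1·27·1 = -81
  3*Y**2*Z ↦ 3·1·9·0 = 0
  Y*Z**2 ↦ 1·1·3·0 = 0
  Z**3 ↦ 1·1·1·0 = 0
Sum: F(6, 3, 0) = (648) + (-216) + (0) + (108) + (0) + (0) + (-81) + (0) + (0) + (0) = 459.
Reducing mod 7: 459 ≡ 4 (mod 7).
Since F(a, b, c) ≡ 4 ≠ 0 (mod 7), P does NOT lie on the curve.


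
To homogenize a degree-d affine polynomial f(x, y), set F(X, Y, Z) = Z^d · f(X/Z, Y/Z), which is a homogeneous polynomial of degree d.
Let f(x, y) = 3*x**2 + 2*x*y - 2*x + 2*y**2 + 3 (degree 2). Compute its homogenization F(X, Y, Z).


F(X, Y, Z) = 3*X**2 + 2*X*Y - 2*X*Z + 2*Y**2 + 3*Z**2

deg(f) = 2.
Substitute x = X/Z, y = Y/Z into f, then multiply by Z^2.
  monomial 3·x^2·y^0 ↦ 3·X^2·Y^0·Z^0.
  monomial 2·x^1·y^1 ↦ 2·X^1·Y^1·Z^0.
  monomial -2·x^1·y^0 ↦ -2·X^1·Y^0·Z^1.
  monomial 2·x^0·y^2 ↦ 2·X^0·Y^2·Z^0.
  monomial 3·x^0·y^0 ↦ 3·X^0·Y^0·Z^2.
Collecting: F(X, Y, Z) = 3*X**2 + 2*X*Y - 2*X*Z + 2*Y**2 + 3*Z**2.


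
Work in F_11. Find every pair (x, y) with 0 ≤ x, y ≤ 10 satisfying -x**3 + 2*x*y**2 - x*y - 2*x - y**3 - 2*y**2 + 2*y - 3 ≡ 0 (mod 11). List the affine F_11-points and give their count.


Affine F_11-points: {(0, 8), (1, 4), (1, 9), (3, 5), (4, 10), (5, 7), (6, 0), (7, 2), (8, 2), (9, 10), (10, 0)}; count = 11.

For each of the 121 pairs (x, y) ∈ F_11², evaluate f(x, y) mod 11. Record the zeros.
  x = 0: [0↦8, 1↦7, 2↦7, 3↦2, 4↦8, 5↦8, 6↦7, 7↦10, 8↦0, 9↦4, 10↦5]  zeros at y ∈ {8}
  x = 1: [0↦5, 1↦5, 2↦10, 3↦3, 4↦0, 5↦6, 6↦4, 7↦10, 8↦7, 9↦0, 10↦5]  zeros at y ∈ {4, 9}
  x = 2: [0↦7, 1↦8, 2↦7, 3↦9, 4↦8, 5↦9, 6↦6, 7↦4, 8↦8, 9↦1, 10↦10]  zeros at y ∈ ∅
  x = 3: [0↦8, 1↦10, 2↦3, 3↦3, 4↦4, 5↦0, 6↦7, 7↦8, 8↦8, 9↦1, 10↦3]  zeros at y ∈ {5}
  x = 4: [0↦2, 1↦5, 2↦3, 3↦1, 4↦4, 5↦6, 6↦1, 7↦5, 8↦1, 9↦5, 10↦0]  zeros at y ∈ {10}
  x = 5: [0↦5, 1↦9, 2↦1, 3↦8, 4↦2, 5↦10, 6↦4, 7↦0, 8↦3, 9↦7, 10↦6]  zeros at y ∈ {7}
  x = 6: [0↦0, 1↦5, 2↦2, 3↦7, 4↦3, 5↦6, 6↦10, 7↦9, 8↦8, 9↦1, 10↦4]  zeros at y ∈ {0}
  x = 7: [0↦3, 1↦9, 2↦0, 3↦3, 4↦1, 5↦10, 6↦2, 7↦4, 8↦10, 9↦3, 10↦10]  zeros at y ∈ {2}
  x = 8: [0↦8, 1↦4, 2↦0, 3↦1, 4↦1, 5↦5, 6↦7, 7↦1, 8↦3, 9↦7, 10↦7]  zeros at y ∈ {2}
  x = 9: [0↦9, 1↦6, 2↦7, 3↦6, 4↦8, 5↦7, 6↦8, 7↦5, 8↦3, 9↦7, 10↦0]  zeros at y ∈ {10}
  x = 10: [0↦0, 1↦9, 2↦4, 3↦1, 4↦5, 5↦10, 6↦10, 7↦10, 8↦4, 9↦8, 10↦5]  zeros at y ∈ {0}
Collecting zeros: affine points = {(0, 8), (1, 4), (1, 9), (3, 5), (4, 10), (5, 7), (6, 0), (7, 2), (8, 2), (9, 10), (10, 0)}.
Total count |C(F_11)_aff| = 11.


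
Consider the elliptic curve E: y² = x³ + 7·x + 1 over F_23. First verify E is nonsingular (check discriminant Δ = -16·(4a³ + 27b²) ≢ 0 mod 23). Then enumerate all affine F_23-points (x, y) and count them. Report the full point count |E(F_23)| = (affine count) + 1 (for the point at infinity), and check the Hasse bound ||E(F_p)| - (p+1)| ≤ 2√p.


Affine points = {(0, 1), (0, 22), (1, 3), (1, 20), (2, 0), (3, 7), (3, 16), (4, 1), (4, 22), (5, 0), (6, 11), (6, 12), (7, 5), (7, 18), (10, 6), (10, 17), (11, 11), (11, 12), (13, 9), (13, 14), (15, 10), (15, 13), (16, 0), (18, 5), (18, 18), (19, 1), (19, 22), (21, 5), (21, 18), (22, 4), (22, 19)}; affine count = 31; |E(F_23)| = 32.

Discriminant check: Δ ∝ 4a³ + 27b² = 4·7³ + 27·1² = 4·343 + 27·1 ≡ 19 (mod 23). Nonzero ⇒ E is nonsingular.
For each x ∈ F_23, compute rhs = x³ + 7·x + 1 mod 23, then count y ∈ F_23 with y² ≡ rhs.
  x = 0: rhs = 1, matching y values: 1, 22 (2 points).
  x = 1: rhs = 9, matching y values: 3, 20 (2 points).
  x = 2: rhs = 0, matching y values: 0 (1 points).
  x = 3: rhs = 3, matching y values: 7, 16 (2 points).
  x = 4: rhs = 1, matching y values: 1, 22 (2 points).
  x = 5: rhs = 0, matching y values: 0 (1 points).
  x = 6: rhs = 6, matching y values: 11, 12 (2 points).
  x = 7: rhs = 2, matching y values: 5, 18 (2 points).
  x = 8: rhs = 17, matching y values: none (0 points).
  x = 9: rhs = 11, matching y values: none (0 points).
  x = 10: rhs = 13, matching y values: 6, 17 (2 points).
  x = 11: rhs = 6, matching y values: 11, 12 (2 points).
  x = 12: rhs = 19, matching y values: none (0 points).
  x = 13: rhs = 12, matching y values: 9, 14 (2 points).
  x = 14: rhs = 14, matching y values: none (0 points).
  x = 15: rhs = 8, matching y values: 10, 13 (2 points).
  x = 16: rhs = 0, matching y values: 0 (1 points).
  x = 17: rhs = 19, matching y values: none (0 points).
  x = 18: rhs = 2, matching y values: 5, 18 (2 points).
  x = 19: rhs = 1, matching y values: 1, 22 (2 points).
  x = 20: rhs = 22, matching y values: none (0 points).
  x = 21: rhs = 2, matching y values: 5, 18 (2 points).
  x = 22: rhs = 16, matching y values: 4, 19 (2 points).
Total affine count: 31.
Full point count |E(F_23)| = 31 + 1 = 32.
Hasse bound: |32 − (23+1)| = |8| = 8 ≤ 2√23 ≈ 9.5917 ✓.


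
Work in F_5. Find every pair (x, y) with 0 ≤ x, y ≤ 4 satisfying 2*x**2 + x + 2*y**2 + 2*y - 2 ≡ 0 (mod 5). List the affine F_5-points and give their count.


Affine F_5-points: {(0, 2), (1, 1), (1, 3), (2, 2)}; count = 4.

For each of the 25 pairs (x, y) ∈ F_5², evaluate f(x, y) mod 5. Record the zeros.
  x = 0: [0↦3, 1↦2, 2↦0, 3↦2, 4↦3]  zeros at y ∈ {2}
  x = 1: [0↦1, 1↦0, 2↦3, 3↦0, 4↦1]  zeros at y ∈ {1, 3}
  x = 2: [0↦3, 1↦2, 2↦0, 3↦2, 4↦3]  zeros at y ∈ {2}
  x = 3: [0↦4, 1↦3, 2↦1, 3↦3, 4↦4]  zeros at y ∈ ∅
  x = 4: [0↦4, 1↦3, 2↦1, 3↦3, 4↦4]  zeros at y ∈ ∅
Collecting zeros: affine points = {(0, 2), (1, 1), (1, 3), (2, 2)}.
Total count |C(F_5)_aff| = 4.


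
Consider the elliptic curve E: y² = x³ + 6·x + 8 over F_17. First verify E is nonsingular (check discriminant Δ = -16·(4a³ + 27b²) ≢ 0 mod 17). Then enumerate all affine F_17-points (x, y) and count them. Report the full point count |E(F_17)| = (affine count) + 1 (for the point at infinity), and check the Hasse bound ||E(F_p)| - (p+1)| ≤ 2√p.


Affine points = {(0, 5), (0, 12), (1, 7), (1, 10), (3, 6), (3, 11), (7, 6), (7, 11), (9, 3), (9, 14), (16, 1), (16, 16)}; affine count = 12; |E(F_17)| = 13.

Discriminant check: Δ ∝ 4a³ + 27b² = 4·6³ + 27·8² = 4·216 + 27·64 ≡ 8 (mod 17). Nonzero ⇒ E is nonsingular.
For each x ∈ F_17, compute rhs = x³ + 6·x + 8 mod 17, then count y ∈ F_17 with y² ≡ rhs.
  x = 0: rhs = 8, matching y values: 5, 12 (2 points).
  x = 1: rhs = 15, matching y values: 7, 10 (2 points).
  x = 2: rhs = 11, matching y values: none (0 points).
  x = 3: rhs = 2, matching y values: 6, 11 (2 points).
  x = 4: rhs = 11, matching y values: none (0 points).
  x = 5: rhs = 10, matching y values: none (0 points).
  x = 6: rhs = 5, matching y values: none (0 points).
  x = 7: rhs = 2, matching y values: 6, 11 (2 points).
  x = 8: rhs = 7, matching y values: none (0 points).
  x = 9: rhs = 9, matching y values: 3, 14 (2 points).
  x = 10: rhs = 14, matching y values: none (0 points).
  x = 11: rhs = 11, matching y values: none (0 points).
  x = 12: rhs = 6, matching y values: none (0 points).
  x = 13: rhs = 5, matching y values: none (0 points).
  x = 14: rhs = 14, matching y values: none (0 points).
  x = 15: rhs = 5, matching y values: none (0 points).
  x = 16: rhs = 1, matching y values: 1, 16 (2 points).
Total affine count: 12.
Full point count |E(F_17)| = 12 + 1 = 13.
Hasse bound: |13 − (17+1)| = |-5| = 5 ≤ 2√17 ≈ 8.2462 ✓.


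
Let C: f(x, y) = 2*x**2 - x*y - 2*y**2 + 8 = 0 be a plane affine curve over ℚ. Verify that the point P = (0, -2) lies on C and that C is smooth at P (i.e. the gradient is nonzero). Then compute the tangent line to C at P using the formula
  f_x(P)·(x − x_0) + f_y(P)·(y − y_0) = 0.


Tangent line at P: 2*x + 8*y + 16 = 0.

Step 1: f(0, -2) = 0, so P lies on C.
Step 2: partial derivatives
  f_x(x, y) = 4*x - y, f_y(x, y) = -x - 4*y.
  f_x(P) = 2, f_y(P) = 8 (gradient nonzero, so P is smooth).
Step 3: tangent line at P: 2·(x − 0) + 8·(y − -2) = 0.
Expanding: 2*x + 8*y + 16 = 0.


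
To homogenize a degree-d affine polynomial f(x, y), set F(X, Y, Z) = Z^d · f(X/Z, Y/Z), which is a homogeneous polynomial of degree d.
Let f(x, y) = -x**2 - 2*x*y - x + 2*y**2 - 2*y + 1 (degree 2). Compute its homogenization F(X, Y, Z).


F(X, Y, Z) = -X**2 - 2*X*Y - X*Z + 2*Y**2 - 2*Y*Z + Z**2

deg(f) = 2.
Substitute x = X/Z, y = Y/Z into f, then multiply by Z^2.
  monomial -1·x^2·y^0 ↦ -1·X^2·Y^0·Z^0.
  monomial -2·x^1·y^1 ↦ -2·X^1·Y^1·Z^0.
  monomial -1·x^1·y^0 ↦ -1·X^1·Y^0·Z^1.
  monomial 2·x^0·y^2 ↦ 2·X^0·Y^2·Z^0.
  monomial -2·x^0·y^1 ↦ -2·X^0·Y^1·Z^1.
  monomial 1·x^0·y^0 ↦ 1·X^0·Y^0·Z^2.
Collecting: F(X, Y, Z) = -X**2 - 2*X*Y - X*Z + 2*Y**2 - 2*Y*Z + Z**2.


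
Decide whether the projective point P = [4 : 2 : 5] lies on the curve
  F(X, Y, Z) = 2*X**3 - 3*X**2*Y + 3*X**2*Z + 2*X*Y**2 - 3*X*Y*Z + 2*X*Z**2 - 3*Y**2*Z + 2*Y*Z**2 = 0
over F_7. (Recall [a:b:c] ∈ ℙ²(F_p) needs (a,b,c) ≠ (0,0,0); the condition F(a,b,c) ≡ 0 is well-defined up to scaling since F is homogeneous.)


F(4,2,5) ≡ 4 (mod 7); P is NOT on the curve.

Evaluate F(4, 2, 5) term-by-term (mod 7).
  2*X**3 ↦ 2·64·1·1 = 128
  -3*X**2*Y ↦ -3·16·2·1 = -96
  3*X**2*Z ↦ 3·16·1·5 = 240
  2*X*Y**2 ↦ 2·4·4·1 = 32
  -3*X*Y*Z ↦ -3·4·2·5 = -120
  2*X*Z**2 ↦ 2·4·1·25 = 200
  -3*Y**2*Z ↦ -3·1·4·5 = -60
  2*Y*Z**2 ↦ 2·1·2·25 = 100
Sum: F(4, 2, 5) = (128) + (-96) + (240) + (32) + (-120) + (200) + (-60) + (100) = 424.
Reducing mod 7: 424 ≡ 4 (mod 7).
Since F(a, b, c) ≡ 4 ≠ 0 (mod 7), P does NOT lie on the curve.


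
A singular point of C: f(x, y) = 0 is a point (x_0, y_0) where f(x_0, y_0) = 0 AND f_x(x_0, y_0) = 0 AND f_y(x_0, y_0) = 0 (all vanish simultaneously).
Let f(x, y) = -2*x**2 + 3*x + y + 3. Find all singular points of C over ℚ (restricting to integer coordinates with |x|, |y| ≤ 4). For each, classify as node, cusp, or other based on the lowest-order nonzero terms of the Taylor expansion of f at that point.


No singular points in the scanned grid; C is smooth there.

Compute partial derivatives:
  f_x = 3 - 4*x.
  f_y = 1.
f_y = 1 is a nonzero constant, so f_y never vanishes: no point (x, y) can satisfy f = f_x = f_y = 0. In particular no (x, y) ∈ {−4, ..., 4}² is singular; the curve is smooth.


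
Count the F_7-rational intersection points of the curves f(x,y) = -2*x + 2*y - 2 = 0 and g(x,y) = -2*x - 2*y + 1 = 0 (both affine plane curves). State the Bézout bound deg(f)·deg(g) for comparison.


Common zeros: {(5, 6)}; count = 1; Bézout bound = 1.

deg(f) = 1, deg(g) = 1, so Bézout bound = 1.
Scan x ∈ F_7. For each x, list the y ∈ F_7 with f(x, y) ≡ 0 and those with g(x, y) ≡ 0 (mod 7); the common zeros in that column are the intersection.
  x = 0: f ≡ 0 at y ∈ {1}; g ≡ 0 at y ∈ {4}; common: ∅.
  x = 1: f ≡ 0 at y ∈ {2}; g ≡ 0 at y ∈ {3}; common: ∅.
  x = 2: f ≡ 0 at y ∈ {3}; g ≡ 0 at y ∈ {2}; common: ∅.
  x = 3: f ≡ 0 at y ∈ {4}; g ≡ 0 at y ∈ {1}; common: ∅.
  x = 4: f ≡ 0 at y ∈ {5}; g ≡ 0 at y ∈ {0}; common: ∅.
  x = 5: f ≡ 0 at y ∈ {6}; g ≡ 0 at y ∈ {6}; common: {6}.
  x = 6: f ≡ 0 at y ∈ {0}; g ≡ 0 at y ∈ {5}; common: ∅.
Collecting: common zeros = {(5, 6)}, so the count is 1.
Comparison with the Bézout bound: 1 ≤ 1 = deg(f)·deg(g), as expected for curves with no common component (the bound is attained).


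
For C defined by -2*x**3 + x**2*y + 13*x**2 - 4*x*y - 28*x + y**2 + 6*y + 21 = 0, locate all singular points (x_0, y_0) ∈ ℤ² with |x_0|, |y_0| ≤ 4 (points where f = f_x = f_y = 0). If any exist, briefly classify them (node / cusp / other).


Singular points: {(2, -1)}; classification: cusp.

Compute partial derivatives:
  f_x = -6*x**2 + 2*x*y + 26*x - 4*y - 28.
  f_y = x**2 - 4*x + 2*y + 6.
Scan x_0 ∈ {−4, ..., 4}. For each x_0, f_y(x_0, y) is a polynomial in y; find its integer roots y ∈ {−4, ..., 4}, then test f_x and f at those candidates.
  x = -4: f_y(-4, y) = 2*y + 38; no integer root y with |y| ≤ 4.
  x = -3: f_y(-3, y) = 2*y + 27; no integer root y with |y| ≤ 4.
  x = -2: f_y(-2, y) = 2*y + 18; no integer root y with |y| ≤ 4.
  x = -1: f_y(-1, y) = 2*y + 11; no integer root y with |y| ≤ 4.
  x = 0: f_y(0, y) = 2*y + 6; vanishes at y ∈ {-3}. (0, -3): f_x = -16 ≠ 0.
  x = 1: f_y(1, y) = 2*y + 3; no integer root y with |y| ≤ 4.
  x = 2: f_y(2, y) = 2*y + 2; vanishes at y ∈ {-1}. (2, -1): f_x = 0, f = 0 — SINGULAR.
  x = 3: f_y(3, y) = 2*y + 3; no integer root y with |y| ≤ 4.
  x = 4: f_y(4, y) = 2*y + 6; vanishes at y ∈ {-3}. (4, -3): f_x = -32 ≠ 0.
Only singular point on the grid: (2, -1).
Classify: substitute x = 2 + u, y = -1 + v and expand: f = -2*u**3 + u**2*v + v**2.
No constant or linear terms (consistent with a singular point). Quadratic part: v**2. Cubic part: -2*u**3 + u**2*v.
The quadratic part v**2 is a perfect square, so there is a single (double) tangent line v = 0, i.e. y = -1. Restricting the cubic part to that line (v = 0) leaves -2*u**3 ≠ 0, so f is not divisible by v and the branch is v² ≈ 2*u**3 to lowest order — this is a cusp.
Classification: cusp.


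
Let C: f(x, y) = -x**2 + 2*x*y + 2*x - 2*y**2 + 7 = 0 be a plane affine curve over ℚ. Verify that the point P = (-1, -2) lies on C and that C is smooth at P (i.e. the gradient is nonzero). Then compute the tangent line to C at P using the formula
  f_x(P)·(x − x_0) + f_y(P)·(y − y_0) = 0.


Tangent line at P: 6*y + 12 = 0.

Step 1: f(-1, -2) = 0, so P lies on C.
Step 2: partial derivatives
  f_x(x, y) = -2*x + 2*y + 2, f_y(x, y) = 2*x - 4*y.
  f_x(P) = 0, f_y(P) = 6 (gradient nonzero, so P is smooth).
Step 3: tangent line at P: 0·(x − -1) + 6·(y − -2) = 0.
Expanding: 6*y + 12 = 0.


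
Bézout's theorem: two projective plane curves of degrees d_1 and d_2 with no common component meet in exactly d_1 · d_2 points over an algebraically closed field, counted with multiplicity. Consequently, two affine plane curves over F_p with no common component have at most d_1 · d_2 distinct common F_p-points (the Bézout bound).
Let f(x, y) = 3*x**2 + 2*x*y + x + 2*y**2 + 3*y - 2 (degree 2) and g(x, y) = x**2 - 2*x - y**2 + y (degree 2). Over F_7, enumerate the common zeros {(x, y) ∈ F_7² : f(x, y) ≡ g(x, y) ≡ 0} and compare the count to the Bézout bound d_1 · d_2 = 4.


Common zeros: {(1, 3), (1, 5), (2, 1)}; count = 3; Bézout bound = 4.

deg(f) = 2, deg(g) = 2, so Bézout bound = 4.
Scan x ∈ F_7. For each x, list the y ∈ F_7 with f(x, y) ≡ 0 and those with g(x, y) ≡ 0 (mod 7); the common zeros in that column are the intersection.
  x = 0: f ≡ 0 at y ∈ {4, 5}; g ≡ 0 at y ∈ {0, 1}; common: ∅.
  x = 1: f ≡ 0 at y ∈ {3, 5}; g ≡ 0 at y ∈ {3, 5}; common: {3, 5}.
  x = 2: f ≡ 0 at y ∈ {1, 6}; g ≡ 0 at y ∈ {0, 1}; common: {1}.
  x = 3: f ≡ 0 at y ∈ {0, 6}; g ≡ 0 at y ∈ ∅; common: ∅.
  x = 4: f ≡ 0 at y ∈ {1, 4}; g ≡ 0 at y ∈ ∅; common: ∅.
  x = 5: f ≡ 0 at y ∈ {2}; g ≡ 0 at y ∈ ∅; common: ∅.
  x = 6: f ≡ 0 at y ∈ {0, 3}; g ≡ 0 at y ∈ ∅; common: ∅.
Collecting: common zeros = {(1, 3), (1, 5), (2, 1)}, so the count is 3.
Comparison with the Bézout bound: 3 ≤ 4 = deg(f)·deg(g), as expected for curves with no common component (the affine F_7-count falls short of the bound because intersections may lie at infinity, over extension fields, or carry multiplicity).


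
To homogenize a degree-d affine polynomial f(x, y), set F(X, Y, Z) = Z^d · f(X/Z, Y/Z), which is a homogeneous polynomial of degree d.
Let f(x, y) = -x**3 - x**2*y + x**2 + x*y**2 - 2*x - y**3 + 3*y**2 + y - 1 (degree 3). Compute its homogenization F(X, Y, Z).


F(X, Y, Z) = -X**3 - X**2*Y + X**2*Z + X*Y**2 - 2*X*Z**2 - Y**3 + 3*Y**2*Z + Y*Z**2 - Z**3

deg(f) = 3.
Substitute x = X/Z, y = Y/Z into f, then multiply by Z^3.
  monomial -1·x^3·y^0 ↦ -1·X^3·Y^0·Z^0.
  monomial -1·x^2·y^1 ↦ -1·X^2·Y^1·Z^0.
  monomial 1·x^2·y^0 ↦ 1·X^2·Y^0·Z^1.
  monomial 1·x^1·y^2 ↦ 1·X^1·Y^2·Z^0.
  monomial -2·x^1·y^0 ↦ -2·X^1·Y^0·Z^2.
  monomial -1·x^0·y^3 ↦ -1·X^0·Y^3·Z^0.
  monomial 3·x^0·y^2 ↦ 3·X^0·Y^2·Z^1.
  monomial 1·x^0·y^1 ↦ 1·X^0·Y^1·Z^2.
  monomial -1·x^0·y^0 ↦ -1·X^0·Y^0·Z^3.
Collecting: F(X, Y, Z) = -X**3 - X**2*Y + X**2*Z + X*Y**2 - 2*X*Z**2 - Y**3 + 3*Y**2*Z + Y*Z**2 - Z**3.


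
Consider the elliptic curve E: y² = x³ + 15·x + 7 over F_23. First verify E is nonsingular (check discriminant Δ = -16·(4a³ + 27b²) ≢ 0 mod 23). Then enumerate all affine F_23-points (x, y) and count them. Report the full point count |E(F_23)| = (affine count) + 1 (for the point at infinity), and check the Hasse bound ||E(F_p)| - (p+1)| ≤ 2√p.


Affine points = {(1, 0), (4, 4), (4, 19), (5, 0), (7, 8), (7, 15), (8, 8), (8, 15), (11, 10), (11, 13), (12, 11), (12, 12), (17, 0), (20, 2), (20, 21)}; affine count = 15; |E(F_23)| = 16.

Discriminant check: Δ ∝ 4a³ + 27b² = 4·15³ + 27·7² = 4·3375 + 27·49 ≡ 11 (mod 23). Nonzero ⇒ E is nonsingular.
For each x ∈ F_23, compute rhs = x³ + 15·x + 7 mod 23, then count y ∈ F_23 with y² ≡ rhs.
  x = 0: rhs = 7, matching y values: none (0 points).
  x = 1: rhs = 0, matching y values: 0 (1 points).
  x = 2: rhs = 22, matching y values: none (0 points).
  x = 3: rhs = 10, matching y values: none (0 points).
  x = 4: rhs = 16, matching y values: 4, 19 (2 points).
  x = 5: rhs = 0, matching y values: 0 (1 points).
  x = 6: rhs = 14, matching y values: none (0 points).
  x = 7: rhs = 18, matching y values: 8, 15 (2 points).
  x = 8: rhs = 18, matching y values: 8, 15 (2 points).
  x = 9: rhs = 20, matching y values: none (0 points).
  x = 10: rhs = 7, matching y values: none (0 points).
  x = 11: rhs = 8, matching y values: 10, 13 (2 points).
  x = 12: rhs = 6, matching y values: 11, 12 (2 points).
  x = 13: rhs = 7, matching y values: none (0 points).
  x = 14: rhs = 17, matching y values: none (0 points).
  x = 15: rhs = 19, matching y values: none (0 points).
  x = 16: rhs = 19, matching y values: none (0 points).
  x = 17: rhs = 0, matching y values: 0 (1 points).
  x = 18: rhs = 14, matching y values: none (0 points).
  x = 19: rhs = 21, matching y values: none (0 points).
  x = 20: rhs = 4, matching y values: 2, 21 (2 points).
  x = 21: rhs = 15, matching y values: none (0 points).
  x = 22: rhs = 14, matching y values: none (0 points).
Total affine count: 15.
Full point count |E(F_23)| = 15 + 1 = 16.
Hasse bound: |16 − (23+1)| = |-8| = 8 ≤ 2√23 ≈ 9.5917 ✓.


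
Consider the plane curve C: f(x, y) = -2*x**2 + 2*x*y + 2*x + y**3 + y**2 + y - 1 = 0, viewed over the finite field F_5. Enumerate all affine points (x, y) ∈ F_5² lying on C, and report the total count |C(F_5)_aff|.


Affine F_5-points: {(2, 0), (2, 4), (3, 4), (4, 0), (4, 2)}; count = 5.

For each of the 25 pairs (x, y) ∈ F_5², evaluate f(x, y) mod 5. Record the zeros.
  x = 0: [0↦4, 1↦2, 2↦3, 3↦3, 4↦3]  zeros at y ∈ ∅
  x = 1: [0↦4, 1↦4, 2↦2, 3↦4, 4↦1]  zeros at y ∈ ∅
  x = 2: [0↦0, 1↦2, 2↦2, 3↦1, 4↦0]  zeros at y ∈ {0, 4}
  x = 3: [0↦2, 1↦1, 2↦3, 3↦4, 4↦0]  zeros at y ∈ {4}
  x = 4: [0↦0, 1↦1, 2↦0, 3↦3, 4↦1]  zeros at y ∈ {0, 2}
Collecting zeros: affine points = {(2, 0), (2, 4), (3, 4), (4, 0), (4, 2)}.
Total count |C(F_5)_aff| = 5.


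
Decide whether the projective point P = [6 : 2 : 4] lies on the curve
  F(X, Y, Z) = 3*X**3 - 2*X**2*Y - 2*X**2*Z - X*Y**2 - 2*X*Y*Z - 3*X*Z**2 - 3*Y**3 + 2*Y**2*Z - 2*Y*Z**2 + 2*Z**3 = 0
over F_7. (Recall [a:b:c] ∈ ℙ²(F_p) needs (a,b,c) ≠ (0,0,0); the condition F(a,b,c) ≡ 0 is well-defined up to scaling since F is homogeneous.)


F(6,2,4) ≡ 6 (mod 7); P is NOT on the curve.

Evaluate F(6, 2, 4) term-by-term (mod 7).
  3*X**3 ↦ 3·216·1·1 = 648
  -2*X**2*Y ↦ -2·36·2·1 = -144
  -2*X**2*Z ↦ -2·36·1·4 = -288
  -X*Y**2 ↦ -1·6·4·1 = -24
  -2*X*Y*Z ↦ -2·6·2·4 = -96
  -3*X*Z**2 ↦ -3·6·1·16 = -288
  -3*Y**3 ↦ -3·1·8·1 = -24
  2*Y**2*Z ↦ 2·1·4·4 = 32
  -2*Y*Z**2 ↦ -2·1·2·16 = -64
  2*Z**3 ↦ 2·1·1·64 = 128
Sum: F(6, 2, 4) = (648) + (-144) + (-288) + (-24) + (-96) + (-288) + (-24) + (32) + (-64) + (128) = -120.
Reducing mod 7: -120 ≡ 6 (mod 7).
Since F(a, b, c) ≡ 6 ≠ 0 (mod 7), P does NOT lie on the curve.


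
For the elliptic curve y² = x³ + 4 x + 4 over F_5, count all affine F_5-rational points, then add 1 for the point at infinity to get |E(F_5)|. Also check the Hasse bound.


Affine points = {(0, 2), (0, 3), (1, 2), (1, 3), (2, 0), (4, 2), (4, 3)}; affine count = 7; |E(F_5)| = 8.

Discriminant check: Δ ∝ 4a³ + 27b² = 4·4³ + 27·4² = 4·64 + 27·16 ≡ 3 (mod 5). Nonzero ⇒ E is nonsingular.
For each x ∈ F_5, compute rhs = x³ + 4·x + 4 mod 5, then count y ∈ F_5 with y² ≡ rhs.
  x = 0: rhs = 4, matching y values: 2, 3 (2 points).
  x = 1: rhs = 4, matching y values: 2, 3 (2 points).
  x = 2: rhs = 0, matching y values: 0 (1 points).
  x = 3: rhs = 3, matching y values: none (0 points).
  x = 4: rhs = 4, matching y values: 2, 3 (2 points).
Total affine count: 7.
Full point count |E(F_5)| = 7 + 1 = 8.
Hasse bound: |8 − (5+1)| = |2| = 2 ≤ 2√5 ≈ 4.4721 ✓.


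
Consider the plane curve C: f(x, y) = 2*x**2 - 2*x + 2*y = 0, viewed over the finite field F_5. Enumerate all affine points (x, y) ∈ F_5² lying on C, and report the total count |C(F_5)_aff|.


Affine F_5-points: {(0, 0), (1, 0), (2, 3), (3, 4), (4, 3)}; count = 5.

For each of the 25 pairs (x, y) ∈ F_5², evaluate f(x, y) mod 5. Record the zeros.
  x = 0: [0↦0, 1↦2, 2↦4, 3↦1, 4↦3]  zeros at y ∈ {0}
  x = 1: [0↦0, 1↦2, 2↦4, 3↦1, 4↦3]  zeros at y ∈ {0}
  x = 2: [0↦4, 1↦1, 2↦3, 3↦0, 4↦2]  zeros at y ∈ {3}
  x = 3: [0↦2, 1↦4, 2↦1, 3↦3, 4↦0]  zeros at y ∈ {4}
  x = 4: [0↦4, 1↦1, 2↦3, 3↦0, 4↦2]  zeros at y ∈ {3}
Collecting zeros: affine points = {(0, 0), (1, 0), (2, 3), (3, 4), (4, 3)}.
Total count |C(F_5)_aff| = 5.


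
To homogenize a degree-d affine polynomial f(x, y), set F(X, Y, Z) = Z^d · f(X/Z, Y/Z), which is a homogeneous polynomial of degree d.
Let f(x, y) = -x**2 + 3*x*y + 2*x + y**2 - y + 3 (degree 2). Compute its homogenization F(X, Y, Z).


F(X, Y, Z) = -X**2 + 3*X*Y + 2*X*Z + Y**2 - Y*Z + 3*Z**2

deg(f) = 2.
Substitute x = X/Z, y = Y/Z into f, then multiply by Z^2.
  monomial -1·x^2·y^0 ↦ -1·X^2·Y^0·Z^0.
  monomial 3·x^1·y^1 ↦ 3·X^1·Y^1·Z^0.
  monomial 2·x^1·y^0 ↦ 2·X^1·Y^0·Z^1.
  monomial 1·x^0·y^2 ↦ 1·X^0·Y^2·Z^0.
  monomial -1·x^0·y^1 ↦ -1·X^0·Y^1·Z^1.
  monomial 3·x^0·y^0 ↦ 3·X^0·Y^0·Z^2.
Collecting: F(X, Y, Z) = -X**2 + 3*X*Y + 2*X*Z + Y**2 - Y*Z + 3*Z**2.


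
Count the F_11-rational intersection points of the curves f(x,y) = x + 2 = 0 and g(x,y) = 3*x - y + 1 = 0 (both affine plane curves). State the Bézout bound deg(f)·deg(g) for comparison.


Common zeros: {(9, 6)}; count = 1; Bézout bound = 1.

deg(f) = 1, deg(g) = 1, so Bézout bound = 1.
Scan x ∈ F_11. For each x, list the y ∈ F_11 with f(x, y) ≡ 0 and those with g(x, y) ≡ 0 (mod 11); the common zeros in that column are the intersection.
  x = 0: f ≡ 0 at y ∈ ∅; g ≡ 0 at y ∈ {1}; common: ∅.
  x = 1: f ≡ 0 at y ∈ ∅; g ≡ 0 at y ∈ {4}; common: ∅.
  x = 2: f ≡ 0 at y ∈ ∅; g ≡ 0 at y ∈ {7}; common: ∅.
  x = 3: f ≡ 0 at y ∈ ∅; g ≡ 0 at y ∈ {10}; common: ∅.
  x = 4: f ≡ 0 at y ∈ ∅; g ≡ 0 at y ∈ {2}; common: ∅.
  x = 5: f ≡ 0 at y ∈ ∅; g ≡ 0 at y ∈ {5}; common: ∅.
  x = 6: f ≡ 0 at y ∈ ∅; g ≡ 0 at y ∈ {8}; common: ∅.
  x = 7: f ≡ 0 at y ∈ ∅; g ≡ 0 at y ∈ {0}; common: ∅.
  x = 8: f ≡ 0 at y ∈ ∅; g ≡ 0 at y ∈ {3}; common: ∅.
  x = 9: f ≡ 0 at y ∈ {0, 1, 2, 3, 4, 5, 6, 7, 8, 9, 10}; g ≡ 0 at y ∈ {6}; common: {6}.
  x = 10: f ≡ 0 at y ∈ ∅; g ≡ 0 at y ∈ {9}; common: ∅.
Collecting: common zeros = {(9, 6)}, so the count is 1.
Comparison with the Bézout bound: 1 ≤ 1 = deg(f)·deg(g), as expected for curves with no common component (the bound is attained).


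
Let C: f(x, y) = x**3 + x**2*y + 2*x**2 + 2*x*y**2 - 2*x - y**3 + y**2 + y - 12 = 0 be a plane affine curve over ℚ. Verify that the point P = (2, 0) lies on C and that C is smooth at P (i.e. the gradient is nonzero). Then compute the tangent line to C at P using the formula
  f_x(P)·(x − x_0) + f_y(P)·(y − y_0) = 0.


Tangent line at P: 18*x + 5*y - 36 = 0.

Step 1: f(2, 0) = 0, so P lies on C.
Step 2: partial derivatives
  f_x(x, y) = 3*x**2 + 2*x*y + 4*x + 2*y**2 - 2, f_y(x, y) = x**2 + 4*x*y - 3*y**2 + 2*y + 1.
  f_x(P) = 18, f_y(P) = 5 (gradient nonzero, so P is smooth).
Step 3: tangent line at P: 18·(x − 2) + 5·(y − 0) = 0.
Expanding: 18*x + 5*y - 36 = 0.


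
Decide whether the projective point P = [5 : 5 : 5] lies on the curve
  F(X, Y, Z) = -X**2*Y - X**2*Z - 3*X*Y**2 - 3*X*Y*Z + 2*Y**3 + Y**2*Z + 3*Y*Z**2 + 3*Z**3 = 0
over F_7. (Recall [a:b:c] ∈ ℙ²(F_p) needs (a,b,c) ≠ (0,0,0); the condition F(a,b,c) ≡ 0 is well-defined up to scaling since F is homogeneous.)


F(5,5,5) ≡ 6 (mod 7); P is NOT on the curve.

Evaluate F(5, 5, 5) term-by-term (mod 7).
  -X**2*Y ↦ -1·25·5·1 = -125
  -X**2*Z ↦ -1·25·1·5 = -125
  -3*X*Y**2 ↦ -3·5·25·1 = -375
  -3*X*Y*Z ↦ -3·5·5·5 = -375
  2*Y**3 ↦ 2·1·125·1 = 250
  Y**2*Z ↦ 1·1·25·5 = 125
  3*Y*Z**2 ↦ 3·1·5·25 = 375
  3*Z**3 ↦ 3·1·1·125 = 375
Sum: F(5, 5, 5) = (-125) + (-125) + (-375) + (-375) + (250) + (125) + (375) + (375) = 125.
Reducing mod 7: 125 ≡ 6 (mod 7).
Since F(a, b, c) ≡ 6 ≠ 0 (mod 7), P does NOT lie on the curve.


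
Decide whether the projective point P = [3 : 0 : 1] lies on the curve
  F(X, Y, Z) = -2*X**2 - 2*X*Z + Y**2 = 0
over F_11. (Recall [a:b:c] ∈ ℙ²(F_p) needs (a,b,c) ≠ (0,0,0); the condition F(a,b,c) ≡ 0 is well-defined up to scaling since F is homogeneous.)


F(3,0,1) ≡ 9 (mod 11); P is NOT on the curve.

Evaluate F(3, 0, 1) term-by-term (mod 11).
  -2*X**2 ↦ -2·9·1·1 = -18
  -2*X*Z ↦ -2·3·1·1 = -6
  Y**2 ↦ 1·1·0·1 = 0
Sum: F(3, 0, 1) = (-18) + (-6) + (0) = -24.
Reducing mod 11: -24 ≡ 9 (mod 11).
Since F(a, b, c) ≡ 9 ≠ 0 (mod 11), P does NOT lie on the curve.
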